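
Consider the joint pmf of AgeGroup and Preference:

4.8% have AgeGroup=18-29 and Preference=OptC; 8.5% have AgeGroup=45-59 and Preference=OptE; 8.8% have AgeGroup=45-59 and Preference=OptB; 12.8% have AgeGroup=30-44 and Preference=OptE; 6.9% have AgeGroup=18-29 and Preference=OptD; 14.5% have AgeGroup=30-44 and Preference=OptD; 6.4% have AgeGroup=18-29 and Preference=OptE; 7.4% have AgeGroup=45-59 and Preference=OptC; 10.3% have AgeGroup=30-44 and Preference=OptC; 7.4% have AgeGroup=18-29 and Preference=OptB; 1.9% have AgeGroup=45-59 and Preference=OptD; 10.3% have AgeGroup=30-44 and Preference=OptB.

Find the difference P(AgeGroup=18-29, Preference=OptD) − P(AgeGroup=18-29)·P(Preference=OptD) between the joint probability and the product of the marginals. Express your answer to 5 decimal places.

P(AgeGroup=18-29) = 0.074 + 0.048 + 0.069 + 0.064 = 0.255.
P(Preference=OptD) = 0.069 + 0.145 + 0.019 = 0.233.
P(AgeGroup=18-29, Preference=OptD) − P(AgeGroup=18-29)P(Preference=OptD) = 0.069 − 0.255×0.233 = 0.00959.

0.00959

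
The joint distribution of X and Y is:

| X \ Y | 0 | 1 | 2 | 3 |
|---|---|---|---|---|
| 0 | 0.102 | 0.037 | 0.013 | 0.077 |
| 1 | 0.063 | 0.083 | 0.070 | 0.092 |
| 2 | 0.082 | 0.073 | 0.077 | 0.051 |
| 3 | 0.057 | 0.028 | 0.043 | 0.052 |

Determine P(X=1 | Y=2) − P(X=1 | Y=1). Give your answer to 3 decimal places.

-0.031

P(Y=2) = 0.013 + 0.070 + 0.077 + 0.043 = 0.203; P(X=1 | Y=2) = 0.070/0.203 = 0.3448.
P(Y=1) = 0.037 + 0.083 + 0.073 + 0.028 = 0.221; P(X=1 | Y=1) = 0.083/0.221 = 0.3756.
Difference = -0.031.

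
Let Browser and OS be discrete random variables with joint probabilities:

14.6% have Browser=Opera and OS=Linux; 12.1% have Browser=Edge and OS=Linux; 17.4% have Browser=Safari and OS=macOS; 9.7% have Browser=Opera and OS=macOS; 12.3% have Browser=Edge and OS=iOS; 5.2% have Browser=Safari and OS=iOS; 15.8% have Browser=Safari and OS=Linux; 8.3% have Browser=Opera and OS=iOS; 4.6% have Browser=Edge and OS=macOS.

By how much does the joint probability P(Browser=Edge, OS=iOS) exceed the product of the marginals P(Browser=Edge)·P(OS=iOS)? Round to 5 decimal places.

P(Browser=Edge) = 0.046 + 0.121 + 0.123 = 0.290.
P(OS=iOS) = 0.052 + 0.123 + 0.083 = 0.258.
P(Browser=Edge, OS=iOS) − P(Browser=Edge)P(OS=iOS) = 0.123 − 0.290×0.258 = 0.04818.

0.04818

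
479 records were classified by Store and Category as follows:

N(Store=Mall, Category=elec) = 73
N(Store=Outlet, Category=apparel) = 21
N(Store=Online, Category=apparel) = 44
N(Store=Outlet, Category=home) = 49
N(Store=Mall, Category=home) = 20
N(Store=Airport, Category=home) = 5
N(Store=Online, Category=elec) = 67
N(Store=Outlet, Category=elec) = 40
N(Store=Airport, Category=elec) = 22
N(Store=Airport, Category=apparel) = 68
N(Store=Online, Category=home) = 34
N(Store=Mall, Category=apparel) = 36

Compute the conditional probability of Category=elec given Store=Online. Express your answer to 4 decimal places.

0.4621

Total with Store=Online: 44 + 67 + 34 = 145.
P(Category=elec | Store=Online) = 67/145 = 0.4621.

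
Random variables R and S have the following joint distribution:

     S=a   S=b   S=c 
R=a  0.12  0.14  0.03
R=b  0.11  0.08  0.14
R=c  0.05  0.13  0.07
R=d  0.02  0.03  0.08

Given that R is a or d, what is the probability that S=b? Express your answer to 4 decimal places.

0.4048

P(R=a) = 0.12 + 0.14 + 0.03 = 0.29.
P(R=d) = 0.02 + 0.03 + 0.08 = 0.13.
P(R ∈ {a, d}) = 0.29 + 0.13 = 0.42; P(S=b, R ∈ {a, d}) = 0.14 + 0.03 = 0.17.
P(S=b | R ∈ {a, d}) = 0.17/0.42 = 0.4048.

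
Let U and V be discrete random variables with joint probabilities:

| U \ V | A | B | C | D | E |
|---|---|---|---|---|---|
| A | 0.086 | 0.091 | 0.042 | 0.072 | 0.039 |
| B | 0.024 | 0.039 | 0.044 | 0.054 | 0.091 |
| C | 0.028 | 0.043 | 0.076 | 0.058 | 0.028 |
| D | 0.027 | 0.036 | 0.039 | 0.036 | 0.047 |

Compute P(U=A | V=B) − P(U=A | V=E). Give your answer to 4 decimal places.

0.2452

P(V=B) = 0.091 + 0.039 + 0.043 + 0.036 = 0.209; P(U=A | V=B) = 0.091/0.209 = 0.43541.
P(V=E) = 0.039 + 0.091 + 0.028 + 0.047 = 0.205; P(U=A | V=E) = 0.039/0.205 = 0.19024.
Difference = 0.2452.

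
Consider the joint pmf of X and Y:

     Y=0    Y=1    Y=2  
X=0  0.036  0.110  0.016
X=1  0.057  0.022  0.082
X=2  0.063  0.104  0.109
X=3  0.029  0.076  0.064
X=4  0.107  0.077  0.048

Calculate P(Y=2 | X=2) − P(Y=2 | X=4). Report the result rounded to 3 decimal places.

0.188

P(X=2) = 0.063 + 0.104 + 0.109 = 0.276; P(Y=2 | X=2) = 0.109/0.276 = 0.3949.
P(X=4) = 0.107 + 0.077 + 0.048 = 0.232; P(Y=2 | X=4) = 0.048/0.232 = 0.2069.
Difference = 0.188.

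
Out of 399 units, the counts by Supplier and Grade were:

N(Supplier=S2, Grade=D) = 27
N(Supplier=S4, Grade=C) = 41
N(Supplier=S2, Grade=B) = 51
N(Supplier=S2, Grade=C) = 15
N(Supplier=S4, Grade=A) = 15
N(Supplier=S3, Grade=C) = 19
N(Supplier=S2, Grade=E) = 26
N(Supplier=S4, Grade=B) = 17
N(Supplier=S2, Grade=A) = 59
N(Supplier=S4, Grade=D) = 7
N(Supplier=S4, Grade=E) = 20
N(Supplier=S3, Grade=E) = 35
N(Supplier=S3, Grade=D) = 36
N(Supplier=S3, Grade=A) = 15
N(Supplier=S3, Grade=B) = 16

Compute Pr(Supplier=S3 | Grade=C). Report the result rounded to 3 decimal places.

Total with Grade=C: 15 + 19 + 41 = 75.
P(Supplier=S3 | Grade=C) = 19/75 = 0.253.

0.253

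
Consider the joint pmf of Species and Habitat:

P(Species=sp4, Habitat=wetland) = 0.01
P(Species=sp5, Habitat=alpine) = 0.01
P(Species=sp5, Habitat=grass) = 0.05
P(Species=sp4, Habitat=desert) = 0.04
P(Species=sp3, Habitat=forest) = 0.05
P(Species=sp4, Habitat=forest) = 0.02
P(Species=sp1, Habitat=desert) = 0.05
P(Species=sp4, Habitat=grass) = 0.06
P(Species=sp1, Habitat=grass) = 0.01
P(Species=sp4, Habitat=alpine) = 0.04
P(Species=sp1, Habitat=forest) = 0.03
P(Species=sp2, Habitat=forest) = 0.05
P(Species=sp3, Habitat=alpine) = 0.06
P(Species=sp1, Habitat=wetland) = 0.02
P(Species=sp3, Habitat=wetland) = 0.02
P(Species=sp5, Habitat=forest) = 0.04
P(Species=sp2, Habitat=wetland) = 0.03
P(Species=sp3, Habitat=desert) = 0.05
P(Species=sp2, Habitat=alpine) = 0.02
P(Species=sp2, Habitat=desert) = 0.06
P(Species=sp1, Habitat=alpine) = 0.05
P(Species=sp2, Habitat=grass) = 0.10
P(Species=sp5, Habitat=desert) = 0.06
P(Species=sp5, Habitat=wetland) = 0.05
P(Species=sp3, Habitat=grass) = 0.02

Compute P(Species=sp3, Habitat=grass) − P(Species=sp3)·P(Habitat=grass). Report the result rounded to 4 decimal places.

P(Species=sp3) = 0.05 + 0.02 + 0.02 + 0.05 + 0.06 = 0.20.
P(Habitat=grass) = 0.01 + 0.10 + 0.02 + 0.06 + 0.05 = 0.24.
P(Species=sp3, Habitat=grass) − P(Species=sp3)P(Habitat=grass) = 0.02 − 0.20×0.24 = -0.0280.

-0.0280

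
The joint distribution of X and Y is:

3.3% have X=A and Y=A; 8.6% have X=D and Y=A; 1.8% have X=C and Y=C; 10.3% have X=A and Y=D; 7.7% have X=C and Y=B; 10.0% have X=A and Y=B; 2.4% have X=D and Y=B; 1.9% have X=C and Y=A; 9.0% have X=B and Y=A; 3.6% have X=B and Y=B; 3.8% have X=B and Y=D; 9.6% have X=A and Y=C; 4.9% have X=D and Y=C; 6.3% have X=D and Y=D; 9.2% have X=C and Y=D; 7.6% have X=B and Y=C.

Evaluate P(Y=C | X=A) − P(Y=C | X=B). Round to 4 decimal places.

-0.0275

P(X=A) = 0.033 + 0.100 + 0.096 + 0.103 = 0.332; P(Y=C | X=A) = 0.096/0.332 = 0.28916.
P(X=B) = 0.090 + 0.036 + 0.076 + 0.038 = 0.240; P(Y=C | X=B) = 0.076/0.240 = 0.31667.
Difference = -0.0275.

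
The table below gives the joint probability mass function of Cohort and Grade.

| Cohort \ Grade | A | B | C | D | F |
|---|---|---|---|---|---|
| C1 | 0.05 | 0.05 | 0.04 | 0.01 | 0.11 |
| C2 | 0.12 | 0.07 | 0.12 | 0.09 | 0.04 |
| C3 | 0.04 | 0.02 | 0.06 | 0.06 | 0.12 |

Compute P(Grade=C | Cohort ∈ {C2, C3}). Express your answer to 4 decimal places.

P(Cohort=C2) = 0.12 + 0.07 + 0.12 + 0.09 + 0.04 = 0.44.
P(Cohort=C3) = 0.04 + 0.02 + 0.06 + 0.06 + 0.12 = 0.30.
P(Cohort ∈ {C2, C3}) = 0.44 + 0.30 = 0.74; P(Grade=C, Cohort ∈ {C2, C3}) = 0.12 + 0.06 = 0.18.
P(Grade=C | Cohort ∈ {C2, C3}) = 0.18/0.74 = 0.2432.

0.2432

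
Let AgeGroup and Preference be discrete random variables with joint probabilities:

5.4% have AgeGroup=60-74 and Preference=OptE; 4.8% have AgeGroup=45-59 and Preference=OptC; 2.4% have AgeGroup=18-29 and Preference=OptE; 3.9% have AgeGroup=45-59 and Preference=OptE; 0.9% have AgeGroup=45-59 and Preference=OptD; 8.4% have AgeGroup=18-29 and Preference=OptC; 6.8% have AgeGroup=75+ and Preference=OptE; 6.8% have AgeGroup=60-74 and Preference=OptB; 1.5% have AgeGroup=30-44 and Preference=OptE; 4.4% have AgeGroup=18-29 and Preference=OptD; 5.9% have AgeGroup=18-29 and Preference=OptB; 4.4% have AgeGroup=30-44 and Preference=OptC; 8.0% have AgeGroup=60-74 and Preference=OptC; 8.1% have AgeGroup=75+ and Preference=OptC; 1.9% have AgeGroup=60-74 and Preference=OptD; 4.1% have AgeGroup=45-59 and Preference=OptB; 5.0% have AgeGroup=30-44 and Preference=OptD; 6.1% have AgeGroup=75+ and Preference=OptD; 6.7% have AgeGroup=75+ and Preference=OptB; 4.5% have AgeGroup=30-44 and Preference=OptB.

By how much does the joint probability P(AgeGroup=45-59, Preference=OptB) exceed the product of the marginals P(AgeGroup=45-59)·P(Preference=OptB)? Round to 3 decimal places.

0.003

P(AgeGroup=45-59) = 0.041 + 0.048 + 0.009 + 0.039 = 0.137.
P(Preference=OptB) = 0.059 + 0.045 + 0.041 + 0.068 + 0.067 = 0.280.
P(AgeGroup=45-59, Preference=OptB) − P(AgeGroup=45-59)P(Preference=OptB) = 0.041 − 0.137×0.280 = 0.003.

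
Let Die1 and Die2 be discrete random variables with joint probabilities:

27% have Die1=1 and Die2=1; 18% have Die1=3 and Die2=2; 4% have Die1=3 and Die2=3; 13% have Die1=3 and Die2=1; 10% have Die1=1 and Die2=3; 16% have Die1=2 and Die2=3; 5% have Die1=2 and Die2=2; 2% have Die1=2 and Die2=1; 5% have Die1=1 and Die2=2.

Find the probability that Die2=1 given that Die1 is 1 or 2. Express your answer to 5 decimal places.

P(Die1=1) = 0.27 + 0.05 + 0.10 = 0.42.
P(Die1=2) = 0.02 + 0.05 + 0.16 = 0.23.
P(Die1 ∈ {1, 2}) = 0.42 + 0.23 = 0.65; P(Die2=1, Die1 ∈ {1, 2}) = 0.27 + 0.02 = 0.29.
P(Die2=1 | Die1 ∈ {1, 2}) = 0.29/0.65 = 0.44615.

0.44615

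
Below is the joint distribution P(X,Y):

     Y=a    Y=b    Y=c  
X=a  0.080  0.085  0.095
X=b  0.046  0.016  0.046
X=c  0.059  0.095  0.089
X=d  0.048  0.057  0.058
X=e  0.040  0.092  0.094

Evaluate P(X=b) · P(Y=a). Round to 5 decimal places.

P(X=b) = 0.046 + 0.016 + 0.046 = 0.108.
P(Y=a) = 0.080 + 0.046 + 0.059 + 0.048 + 0.040 = 0.273.
Product: 0.108 × 0.273 = 0.02948.

0.02948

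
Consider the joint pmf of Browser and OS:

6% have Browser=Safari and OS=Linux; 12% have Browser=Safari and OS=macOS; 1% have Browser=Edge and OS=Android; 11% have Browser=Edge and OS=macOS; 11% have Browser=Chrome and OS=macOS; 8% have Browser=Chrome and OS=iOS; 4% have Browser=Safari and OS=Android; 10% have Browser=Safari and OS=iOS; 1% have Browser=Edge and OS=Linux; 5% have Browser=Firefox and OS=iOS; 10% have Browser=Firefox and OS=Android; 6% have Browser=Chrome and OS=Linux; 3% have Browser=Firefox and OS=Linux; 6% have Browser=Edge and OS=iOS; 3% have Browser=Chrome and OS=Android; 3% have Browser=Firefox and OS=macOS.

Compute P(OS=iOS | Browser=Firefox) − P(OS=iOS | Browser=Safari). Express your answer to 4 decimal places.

-0.0744

P(Browser=Firefox) = 0.03 + 0.03 + 0.05 + 0.10 = 0.21; P(OS=iOS | Browser=Firefox) = 0.05/0.21 = 0.23810.
P(Browser=Safari) = 0.12 + 0.06 + 0.10 + 0.04 = 0.32; P(OS=iOS | Browser=Safari) = 0.10/0.32 = 0.31250.
Difference = -0.0744.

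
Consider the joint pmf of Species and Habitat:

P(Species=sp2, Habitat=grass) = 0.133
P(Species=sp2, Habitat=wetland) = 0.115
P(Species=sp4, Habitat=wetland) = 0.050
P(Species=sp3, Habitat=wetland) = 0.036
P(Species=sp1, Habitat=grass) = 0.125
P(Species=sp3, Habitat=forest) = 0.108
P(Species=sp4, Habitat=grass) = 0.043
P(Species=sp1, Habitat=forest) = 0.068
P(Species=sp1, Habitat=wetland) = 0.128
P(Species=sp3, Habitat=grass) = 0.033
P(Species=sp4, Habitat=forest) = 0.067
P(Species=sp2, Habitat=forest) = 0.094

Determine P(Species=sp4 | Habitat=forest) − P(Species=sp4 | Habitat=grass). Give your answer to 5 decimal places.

P(Habitat=forest) = 0.068 + 0.094 + 0.108 + 0.067 = 0.337; P(Species=sp4 | Habitat=forest) = 0.067/0.337 = 0.198813.
P(Habitat=grass) = 0.125 + 0.133 + 0.033 + 0.043 = 0.334; P(Species=sp4 | Habitat=grass) = 0.043/0.334 = 0.128743.
Difference = 0.07007.

0.07007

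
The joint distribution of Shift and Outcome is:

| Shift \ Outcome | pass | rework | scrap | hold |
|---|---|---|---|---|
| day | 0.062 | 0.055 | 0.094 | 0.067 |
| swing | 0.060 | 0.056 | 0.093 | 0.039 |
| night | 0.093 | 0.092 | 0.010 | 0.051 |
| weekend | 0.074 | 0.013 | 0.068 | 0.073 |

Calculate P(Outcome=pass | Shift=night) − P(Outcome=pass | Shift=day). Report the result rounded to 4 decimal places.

P(Shift=night) = 0.093 + 0.092 + 0.010 + 0.051 = 0.246; P(Outcome=pass | Shift=night) = 0.093/0.246 = 0.37805.
P(Shift=day) = 0.062 + 0.055 + 0.094 + 0.067 = 0.278; P(Outcome=pass | Shift=day) = 0.062/0.278 = 0.22302.
Difference = 0.1550.

0.1550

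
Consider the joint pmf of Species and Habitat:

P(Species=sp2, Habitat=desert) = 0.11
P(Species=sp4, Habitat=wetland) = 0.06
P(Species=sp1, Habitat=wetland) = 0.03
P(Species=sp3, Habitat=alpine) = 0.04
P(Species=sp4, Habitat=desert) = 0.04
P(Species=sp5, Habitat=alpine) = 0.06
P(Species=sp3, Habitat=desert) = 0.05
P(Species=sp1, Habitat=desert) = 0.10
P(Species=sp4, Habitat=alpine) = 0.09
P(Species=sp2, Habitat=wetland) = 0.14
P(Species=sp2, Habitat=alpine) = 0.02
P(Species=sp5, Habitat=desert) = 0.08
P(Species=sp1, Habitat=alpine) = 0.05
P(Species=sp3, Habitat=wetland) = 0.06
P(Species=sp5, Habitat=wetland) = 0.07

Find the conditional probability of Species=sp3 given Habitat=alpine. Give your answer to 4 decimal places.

0.1538

P(Habitat=alpine) = 0.05 + 0.02 + 0.04 + 0.09 + 0.06 = 0.26.
P(Species=sp3 | Habitat=alpine) = 0.04/0.26 = 0.1538.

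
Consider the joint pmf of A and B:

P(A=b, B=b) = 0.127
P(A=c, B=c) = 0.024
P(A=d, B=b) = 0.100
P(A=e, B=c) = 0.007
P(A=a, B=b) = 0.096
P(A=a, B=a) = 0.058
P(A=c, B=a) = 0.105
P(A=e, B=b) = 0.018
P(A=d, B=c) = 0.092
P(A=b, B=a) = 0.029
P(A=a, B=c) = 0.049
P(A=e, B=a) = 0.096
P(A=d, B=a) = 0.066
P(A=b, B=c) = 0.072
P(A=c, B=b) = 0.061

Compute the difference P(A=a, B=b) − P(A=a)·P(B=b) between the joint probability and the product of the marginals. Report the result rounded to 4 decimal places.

0.0144

P(A=a) = 0.058 + 0.096 + 0.049 = 0.203.
P(B=b) = 0.096 + 0.127 + 0.061 + 0.100 + 0.018 = 0.402.
P(A=a, B=b) − P(A=a)P(B=b) = 0.096 − 0.203×0.402 = 0.0144.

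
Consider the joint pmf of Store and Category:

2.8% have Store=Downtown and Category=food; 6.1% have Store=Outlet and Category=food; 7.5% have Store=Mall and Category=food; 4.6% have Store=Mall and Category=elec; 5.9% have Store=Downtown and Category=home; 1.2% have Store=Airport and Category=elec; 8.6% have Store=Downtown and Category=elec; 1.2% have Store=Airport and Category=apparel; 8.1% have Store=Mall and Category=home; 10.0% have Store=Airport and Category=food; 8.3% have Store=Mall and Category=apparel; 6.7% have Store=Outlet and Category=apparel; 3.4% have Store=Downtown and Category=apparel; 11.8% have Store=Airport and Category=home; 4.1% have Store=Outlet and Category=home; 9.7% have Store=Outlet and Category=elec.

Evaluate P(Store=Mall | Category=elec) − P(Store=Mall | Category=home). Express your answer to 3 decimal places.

-0.080

P(Category=elec) = 0.086 + 0.046 + 0.012 + 0.097 = 0.241; P(Store=Mall | Category=elec) = 0.046/0.241 = 0.1909.
P(Category=home) = 0.059 + 0.081 + 0.118 + 0.041 = 0.299; P(Store=Mall | Category=home) = 0.081/0.299 = 0.2709.
Difference = -0.080.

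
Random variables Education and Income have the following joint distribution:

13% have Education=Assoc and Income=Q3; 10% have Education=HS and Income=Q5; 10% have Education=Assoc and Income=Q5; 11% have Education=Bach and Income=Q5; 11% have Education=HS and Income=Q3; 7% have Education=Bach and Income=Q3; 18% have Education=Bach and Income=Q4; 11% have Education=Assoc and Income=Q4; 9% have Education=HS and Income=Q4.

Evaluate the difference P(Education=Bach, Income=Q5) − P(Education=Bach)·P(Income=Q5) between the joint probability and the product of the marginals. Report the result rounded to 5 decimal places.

-0.00160

P(Education=Bach) = 0.07 + 0.18 + 0.11 = 0.36.
P(Income=Q5) = 0.10 + 0.10 + 0.11 = 0.31.
P(Education=Bach, Income=Q5) − P(Education=Bach)P(Income=Q5) = 0.11 − 0.36×0.31 = -0.00160.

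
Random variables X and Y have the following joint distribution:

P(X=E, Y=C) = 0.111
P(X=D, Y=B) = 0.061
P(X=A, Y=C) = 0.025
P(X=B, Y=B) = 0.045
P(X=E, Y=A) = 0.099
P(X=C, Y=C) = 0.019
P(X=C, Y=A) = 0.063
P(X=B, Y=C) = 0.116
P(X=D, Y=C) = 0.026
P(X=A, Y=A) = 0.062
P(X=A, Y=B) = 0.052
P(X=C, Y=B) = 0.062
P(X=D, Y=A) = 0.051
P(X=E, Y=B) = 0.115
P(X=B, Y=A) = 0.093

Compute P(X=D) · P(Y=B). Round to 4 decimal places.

0.0462

P(X=D) = 0.051 + 0.061 + 0.026 = 0.138.
P(Y=B) = 0.052 + 0.045 + 0.062 + 0.061 + 0.115 = 0.335.
Product: 0.138 × 0.335 = 0.0462.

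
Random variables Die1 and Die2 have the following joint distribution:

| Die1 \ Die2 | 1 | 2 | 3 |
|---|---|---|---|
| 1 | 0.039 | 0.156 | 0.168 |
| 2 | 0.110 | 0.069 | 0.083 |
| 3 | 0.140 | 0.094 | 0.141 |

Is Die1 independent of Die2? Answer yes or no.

no

P(Die1=1) = 0.363 and P(Die2=1) = 0.289, so their product is 0.10491, but P(Die1=1, Die2=1) = 0.039. Since these differ, Die1 and Die2 are not independent.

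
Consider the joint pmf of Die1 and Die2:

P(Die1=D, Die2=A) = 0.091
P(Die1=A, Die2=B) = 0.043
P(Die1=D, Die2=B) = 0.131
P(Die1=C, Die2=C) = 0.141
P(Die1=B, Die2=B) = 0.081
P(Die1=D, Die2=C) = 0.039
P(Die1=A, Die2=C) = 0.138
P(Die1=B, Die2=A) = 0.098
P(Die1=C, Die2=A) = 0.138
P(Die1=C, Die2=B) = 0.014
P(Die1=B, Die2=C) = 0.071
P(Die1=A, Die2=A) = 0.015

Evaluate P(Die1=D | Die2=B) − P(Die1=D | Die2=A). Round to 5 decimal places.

P(Die2=B) = 0.043 + 0.081 + 0.014 + 0.131 = 0.269; P(Die1=D | Die2=B) = 0.131/0.269 = 0.486989.
P(Die2=A) = 0.015 + 0.098 + 0.138 + 0.091 = 0.342; P(Die1=D | Die2=A) = 0.091/0.342 = 0.266082.
Difference = 0.22091.

0.22091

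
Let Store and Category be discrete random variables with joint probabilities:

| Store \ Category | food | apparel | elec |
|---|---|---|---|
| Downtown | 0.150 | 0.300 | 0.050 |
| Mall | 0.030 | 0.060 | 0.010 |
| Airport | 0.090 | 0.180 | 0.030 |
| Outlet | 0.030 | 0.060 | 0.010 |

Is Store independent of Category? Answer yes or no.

yes

Every cell satisfies P(Store,Category) = P(Store)·P(Category). For instance P(Store=Airport) = 0.300, P(Category=elec) = 0.100, and 0.300×0.100 = 0.030 matches the joint entry. So Store and Category are independent.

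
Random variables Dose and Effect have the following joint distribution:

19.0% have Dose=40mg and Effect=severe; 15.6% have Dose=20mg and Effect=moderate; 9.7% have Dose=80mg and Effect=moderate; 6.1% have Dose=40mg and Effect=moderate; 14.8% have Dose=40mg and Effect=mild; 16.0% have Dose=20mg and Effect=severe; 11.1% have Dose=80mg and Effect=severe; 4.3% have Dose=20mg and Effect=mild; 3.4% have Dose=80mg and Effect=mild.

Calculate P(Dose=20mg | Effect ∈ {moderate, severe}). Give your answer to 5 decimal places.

P(Effect=moderate) = 0.156 + 0.061 + 0.097 = 0.314.
P(Effect=severe) = 0.160 + 0.190 + 0.111 = 0.461.
P(Effect ∈ {moderate, severe}) = 0.314 + 0.461 = 0.775; P(Dose=20mg, Effect ∈ {moderate, severe}) = 0.156 + 0.160 = 0.316.
P(Dose=20mg | Effect ∈ {moderate, severe}) = 0.316/0.775 = 0.40774.

0.40774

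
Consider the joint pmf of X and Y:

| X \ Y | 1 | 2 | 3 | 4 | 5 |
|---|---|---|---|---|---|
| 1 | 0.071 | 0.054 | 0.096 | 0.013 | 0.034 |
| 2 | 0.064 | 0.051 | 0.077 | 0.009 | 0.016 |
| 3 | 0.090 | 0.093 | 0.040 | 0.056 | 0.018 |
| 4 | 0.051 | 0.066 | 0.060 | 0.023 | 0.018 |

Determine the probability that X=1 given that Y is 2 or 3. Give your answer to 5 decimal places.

P(Y=2) = 0.054 + 0.051 + 0.093 + 0.066 = 0.264.
P(Y=3) = 0.096 + 0.077 + 0.040 + 0.060 = 0.273.
P(Y ∈ {2, 3}) = 0.264 + 0.273 = 0.537; P(X=1, Y ∈ {2, 3}) = 0.054 + 0.096 = 0.150.
P(X=1 | Y ∈ {2, 3}) = 0.150/0.537 = 0.27933.

0.27933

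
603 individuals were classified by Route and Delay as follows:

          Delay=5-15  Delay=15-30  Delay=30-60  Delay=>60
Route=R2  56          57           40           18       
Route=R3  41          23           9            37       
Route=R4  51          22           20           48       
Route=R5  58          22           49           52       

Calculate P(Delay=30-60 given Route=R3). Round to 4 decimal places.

0.0818

Total with Route=R3: 41 + 23 + 9 + 37 = 110.
P(Delay=30-60 | Route=R3) = 9/110 = 0.0818.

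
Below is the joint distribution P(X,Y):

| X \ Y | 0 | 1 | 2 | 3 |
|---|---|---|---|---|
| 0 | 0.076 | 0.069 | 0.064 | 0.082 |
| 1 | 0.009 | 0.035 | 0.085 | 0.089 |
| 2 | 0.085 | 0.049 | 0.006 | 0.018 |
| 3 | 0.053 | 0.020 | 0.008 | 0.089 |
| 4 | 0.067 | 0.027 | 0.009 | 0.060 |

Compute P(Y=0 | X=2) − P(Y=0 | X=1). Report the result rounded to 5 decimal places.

0.49669

P(X=2) = 0.085 + 0.049 + 0.006 + 0.018 = 0.158; P(Y=0 | X=2) = 0.085/0.158 = 0.537975.
P(X=1) = 0.009 + 0.035 + 0.085 + 0.089 = 0.218; P(Y=0 | X=1) = 0.009/0.218 = 0.041284.
Difference = 0.49669.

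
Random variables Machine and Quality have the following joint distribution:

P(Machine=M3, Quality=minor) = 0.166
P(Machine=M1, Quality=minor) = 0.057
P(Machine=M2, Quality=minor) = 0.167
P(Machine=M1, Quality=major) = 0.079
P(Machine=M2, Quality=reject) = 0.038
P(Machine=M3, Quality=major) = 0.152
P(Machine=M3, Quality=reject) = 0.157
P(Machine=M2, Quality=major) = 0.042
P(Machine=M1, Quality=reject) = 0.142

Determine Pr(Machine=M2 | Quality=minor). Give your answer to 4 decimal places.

P(Quality=minor) = 0.057 + 0.167 + 0.166 = 0.390.
P(Machine=M2 | Quality=minor) = 0.167/0.390 = 0.4282.

0.4282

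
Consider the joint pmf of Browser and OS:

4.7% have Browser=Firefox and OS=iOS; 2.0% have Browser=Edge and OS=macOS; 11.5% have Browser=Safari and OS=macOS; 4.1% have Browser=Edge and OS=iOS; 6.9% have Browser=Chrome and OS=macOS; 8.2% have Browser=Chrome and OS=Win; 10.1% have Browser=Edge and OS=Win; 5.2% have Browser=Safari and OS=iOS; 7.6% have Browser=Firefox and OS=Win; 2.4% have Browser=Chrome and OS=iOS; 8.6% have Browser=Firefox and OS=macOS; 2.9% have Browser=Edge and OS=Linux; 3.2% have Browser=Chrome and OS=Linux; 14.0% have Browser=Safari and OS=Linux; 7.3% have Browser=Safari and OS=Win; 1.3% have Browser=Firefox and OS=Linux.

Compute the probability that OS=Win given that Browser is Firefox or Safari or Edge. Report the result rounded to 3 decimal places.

0.315

P(Browser=Firefox) = 0.076 + 0.086 + 0.013 + 0.047 = 0.222.
P(Browser=Safari) = 0.073 + 0.115 + 0.140 + 0.052 = 0.380.
P(Browser=Edge) = 0.101 + 0.020 + 0.029 + 0.041 = 0.191.
P(Browser ∈ {Firefox, Safari, Edge}) = 0.222 + 0.380 + 0.191 = 0.793; P(OS=Win, Browser ∈ {Firefox, Safari, Edge}) = 0.076 + 0.073 + 0.101 = 0.250.
P(OS=Win | Browser ∈ {Firefox, Safari, Edge}) = 0.250/0.793 = 0.315.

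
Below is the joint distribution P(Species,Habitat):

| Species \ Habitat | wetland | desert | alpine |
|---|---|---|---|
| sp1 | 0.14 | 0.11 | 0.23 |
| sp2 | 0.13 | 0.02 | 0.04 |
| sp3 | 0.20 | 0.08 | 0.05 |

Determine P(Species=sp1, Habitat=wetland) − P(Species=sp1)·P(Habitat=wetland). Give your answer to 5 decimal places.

P(Species=sp1) = 0.14 + 0.11 + 0.23 = 0.48.
P(Habitat=wetland) = 0.14 + 0.13 + 0.20 = 0.47.
P(Species=sp1, Habitat=wetland) − P(Species=sp1)P(Habitat=wetland) = 0.14 − 0.48×0.47 = -0.08560.

-0.08560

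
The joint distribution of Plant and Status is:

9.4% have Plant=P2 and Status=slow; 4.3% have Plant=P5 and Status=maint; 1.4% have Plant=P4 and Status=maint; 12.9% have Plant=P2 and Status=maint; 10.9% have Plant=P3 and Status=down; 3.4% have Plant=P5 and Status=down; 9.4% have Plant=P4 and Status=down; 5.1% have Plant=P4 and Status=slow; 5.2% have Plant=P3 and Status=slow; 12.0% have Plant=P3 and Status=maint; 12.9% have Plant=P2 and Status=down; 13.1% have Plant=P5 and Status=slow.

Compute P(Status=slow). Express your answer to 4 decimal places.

0.3280

P(Status=slow) = 0.094 + 0.052 + 0.051 + 0.131 = 0.328.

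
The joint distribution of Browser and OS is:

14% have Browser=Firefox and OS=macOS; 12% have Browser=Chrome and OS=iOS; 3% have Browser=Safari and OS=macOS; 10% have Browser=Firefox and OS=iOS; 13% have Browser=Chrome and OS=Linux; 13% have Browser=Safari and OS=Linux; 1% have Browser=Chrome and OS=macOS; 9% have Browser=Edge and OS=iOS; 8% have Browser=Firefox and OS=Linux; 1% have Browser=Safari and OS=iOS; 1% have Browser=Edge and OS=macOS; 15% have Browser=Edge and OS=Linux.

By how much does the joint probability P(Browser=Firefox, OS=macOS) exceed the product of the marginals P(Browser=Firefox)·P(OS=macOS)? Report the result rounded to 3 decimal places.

P(Browser=Firefox) = 0.14 + 0.08 + 0.10 = 0.32.
P(OS=macOS) = 0.01 + 0.14 + 0.03 + 0.01 = 0.19.
P(Browser=Firefox, OS=macOS) − P(Browser=Firefox)P(OS=macOS) = 0.14 − 0.32×0.19 = 0.079.

0.079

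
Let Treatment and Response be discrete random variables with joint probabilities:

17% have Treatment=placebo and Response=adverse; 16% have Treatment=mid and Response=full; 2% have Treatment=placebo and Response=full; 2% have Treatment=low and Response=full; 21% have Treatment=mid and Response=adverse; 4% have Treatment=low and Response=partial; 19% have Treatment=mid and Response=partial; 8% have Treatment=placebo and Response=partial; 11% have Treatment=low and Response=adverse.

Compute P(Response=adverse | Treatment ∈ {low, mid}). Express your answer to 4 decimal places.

P(Treatment=low) = 0.04 + 0.02 + 0.11 = 0.17.
P(Treatment=mid) = 0.19 + 0.16 + 0.21 = 0.56.
P(Treatment ∈ {low, mid}) = 0.17 + 0.56 = 0.73; P(Response=adverse, Treatment ∈ {low, mid}) = 0.11 + 0.21 = 0.32.
P(Response=adverse | Treatment ∈ {low, mid}) = 0.32/0.73 = 0.4384.

0.4384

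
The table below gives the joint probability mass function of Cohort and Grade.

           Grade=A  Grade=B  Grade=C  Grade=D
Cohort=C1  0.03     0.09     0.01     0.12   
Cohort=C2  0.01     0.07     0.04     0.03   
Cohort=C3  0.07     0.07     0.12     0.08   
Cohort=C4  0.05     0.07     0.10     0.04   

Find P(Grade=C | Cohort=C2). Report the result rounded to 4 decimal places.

P(Cohort=C2) = 0.01 + 0.07 + 0.04 + 0.03 = 0.15.
P(Grade=C | Cohort=C2) = 0.04/0.15 = 0.2667.

0.2667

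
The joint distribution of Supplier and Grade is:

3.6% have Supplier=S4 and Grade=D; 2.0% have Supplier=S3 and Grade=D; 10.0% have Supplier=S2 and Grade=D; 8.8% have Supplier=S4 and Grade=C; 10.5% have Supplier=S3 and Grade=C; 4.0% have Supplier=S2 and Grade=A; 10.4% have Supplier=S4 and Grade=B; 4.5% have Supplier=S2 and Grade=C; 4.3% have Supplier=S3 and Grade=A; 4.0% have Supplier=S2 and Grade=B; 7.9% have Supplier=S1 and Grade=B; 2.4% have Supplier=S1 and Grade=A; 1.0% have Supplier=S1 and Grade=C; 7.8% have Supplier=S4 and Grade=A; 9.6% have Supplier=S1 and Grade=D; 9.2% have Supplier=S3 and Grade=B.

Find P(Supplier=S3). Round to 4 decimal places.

P(Supplier=S3) = 0.043 + 0.092 + 0.105 + 0.020 = 0.260.

0.2600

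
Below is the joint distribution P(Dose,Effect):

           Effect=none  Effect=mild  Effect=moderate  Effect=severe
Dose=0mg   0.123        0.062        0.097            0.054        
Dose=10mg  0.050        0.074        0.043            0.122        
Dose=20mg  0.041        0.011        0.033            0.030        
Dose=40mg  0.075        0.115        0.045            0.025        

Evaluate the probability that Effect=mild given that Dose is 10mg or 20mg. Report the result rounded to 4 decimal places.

P(Dose=10mg) = 0.050 + 0.074 + 0.043 + 0.122 = 0.289.
P(Dose=20mg) = 0.041 + 0.011 + 0.033 + 0.030 = 0.115.
P(Dose ∈ {10mg, 20mg}) = 0.289 + 0.115 = 0.404; P(Effect=mild, Dose ∈ {10mg, 20mg}) = 0.074 + 0.011 = 0.085.
P(Effect=mild | Dose ∈ {10mg, 20mg}) = 0.085/0.404 = 0.2104.

0.2104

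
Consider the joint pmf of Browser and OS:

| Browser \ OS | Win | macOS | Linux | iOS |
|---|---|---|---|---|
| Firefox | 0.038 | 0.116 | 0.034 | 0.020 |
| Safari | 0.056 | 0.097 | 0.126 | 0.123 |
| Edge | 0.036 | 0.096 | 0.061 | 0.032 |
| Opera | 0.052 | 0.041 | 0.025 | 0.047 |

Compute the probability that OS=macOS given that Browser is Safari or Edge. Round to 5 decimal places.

0.30781

P(Browser=Safari) = 0.056 + 0.097 + 0.126 + 0.123 = 0.402.
P(Browser=Edge) = 0.036 + 0.096 + 0.061 + 0.032 = 0.225.
P(Browser ∈ {Safari, Edge}) = 0.402 + 0.225 = 0.627; P(OS=macOS, Browser ∈ {Safari, Edge}) = 0.097 + 0.096 = 0.193.
P(OS=macOS | Browser ∈ {Safari, Edge}) = 0.193/0.627 = 0.30781.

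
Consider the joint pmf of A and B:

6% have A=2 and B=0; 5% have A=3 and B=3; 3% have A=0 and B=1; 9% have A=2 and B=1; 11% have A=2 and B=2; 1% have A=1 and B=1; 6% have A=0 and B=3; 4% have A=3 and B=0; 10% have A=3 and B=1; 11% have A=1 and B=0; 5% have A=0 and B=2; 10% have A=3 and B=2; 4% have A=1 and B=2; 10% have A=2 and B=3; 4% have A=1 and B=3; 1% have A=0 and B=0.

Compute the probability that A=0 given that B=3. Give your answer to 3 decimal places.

0.240

P(B=3) = 0.06 + 0.04 + 0.10 + 0.05 = 0.25.
P(A=0 | B=3) = 0.06/0.25 = 0.240.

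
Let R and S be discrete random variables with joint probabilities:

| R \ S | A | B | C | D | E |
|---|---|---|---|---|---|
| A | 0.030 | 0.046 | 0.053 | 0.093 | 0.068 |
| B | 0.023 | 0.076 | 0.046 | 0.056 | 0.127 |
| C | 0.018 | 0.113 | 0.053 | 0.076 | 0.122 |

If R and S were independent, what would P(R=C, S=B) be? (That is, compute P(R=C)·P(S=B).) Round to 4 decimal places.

P(R=C) = 0.018 + 0.113 + 0.053 + 0.076 + 0.122 = 0.382.
P(S=B) = 0.046 + 0.076 + 0.113 = 0.235.
Product: 0.382 × 0.235 = 0.0898.

0.0898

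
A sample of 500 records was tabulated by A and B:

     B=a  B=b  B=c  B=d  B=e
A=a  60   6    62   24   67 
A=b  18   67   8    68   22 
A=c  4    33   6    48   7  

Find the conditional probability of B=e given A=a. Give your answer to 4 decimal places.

Total with A=a: 60 + 6 + 62 + 24 + 67 = 219.
P(B=e | A=a) = 67/219 = 0.3059.

0.3059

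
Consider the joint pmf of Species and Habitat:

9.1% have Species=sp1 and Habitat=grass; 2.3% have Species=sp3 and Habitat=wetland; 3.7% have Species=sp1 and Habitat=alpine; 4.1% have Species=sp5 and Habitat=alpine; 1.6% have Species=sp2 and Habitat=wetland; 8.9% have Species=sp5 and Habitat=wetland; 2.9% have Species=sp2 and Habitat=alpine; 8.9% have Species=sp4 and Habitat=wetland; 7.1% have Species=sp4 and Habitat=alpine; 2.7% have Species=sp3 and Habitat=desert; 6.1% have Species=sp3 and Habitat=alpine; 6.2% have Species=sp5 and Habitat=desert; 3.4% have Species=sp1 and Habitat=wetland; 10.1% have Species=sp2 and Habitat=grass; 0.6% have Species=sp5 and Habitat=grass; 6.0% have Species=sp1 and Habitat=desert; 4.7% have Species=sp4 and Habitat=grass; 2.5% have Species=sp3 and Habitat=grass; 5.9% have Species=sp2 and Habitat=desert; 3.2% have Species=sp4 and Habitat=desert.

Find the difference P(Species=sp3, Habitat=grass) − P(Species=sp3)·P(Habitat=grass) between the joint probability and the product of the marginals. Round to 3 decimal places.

-0.012

P(Species=sp3) = 0.025 + 0.023 + 0.027 + 0.061 = 0.136.
P(Habitat=grass) = 0.091 + 0.101 + 0.025 + 0.047 + 0.006 = 0.270.
P(Species=sp3, Habitat=grass) − P(Species=sp3)P(Habitat=grass) = 0.025 − 0.136×0.270 = -0.012.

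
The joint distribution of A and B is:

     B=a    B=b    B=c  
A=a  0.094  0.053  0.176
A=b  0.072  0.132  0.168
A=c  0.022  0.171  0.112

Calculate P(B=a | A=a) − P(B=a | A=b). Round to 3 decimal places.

P(A=a) = 0.094 + 0.053 + 0.176 = 0.323; P(B=a | A=a) = 0.094/0.323 = 0.2910.
P(A=b) = 0.072 + 0.132 + 0.168 = 0.372; P(B=a | A=b) = 0.072/0.372 = 0.1935.
Difference = 0.097.

0.097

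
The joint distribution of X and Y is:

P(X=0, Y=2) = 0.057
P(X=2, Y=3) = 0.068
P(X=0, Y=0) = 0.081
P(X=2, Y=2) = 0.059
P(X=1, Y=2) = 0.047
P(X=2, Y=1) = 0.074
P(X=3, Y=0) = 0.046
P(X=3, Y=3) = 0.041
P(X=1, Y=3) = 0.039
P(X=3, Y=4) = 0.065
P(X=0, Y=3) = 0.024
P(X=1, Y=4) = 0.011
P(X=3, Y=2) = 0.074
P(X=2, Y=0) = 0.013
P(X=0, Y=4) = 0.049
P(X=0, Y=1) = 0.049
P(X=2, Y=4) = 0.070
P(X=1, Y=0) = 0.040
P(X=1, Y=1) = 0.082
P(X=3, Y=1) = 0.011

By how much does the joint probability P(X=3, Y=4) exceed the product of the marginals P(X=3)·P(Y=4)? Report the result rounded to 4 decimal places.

P(X=3) = 0.046 + 0.011 + 0.074 + 0.041 + 0.065 = 0.237.
P(Y=4) = 0.049 + 0.011 + 0.070 + 0.065 = 0.195.
P(X=3, Y=4) − P(X=3)P(Y=4) = 0.065 − 0.237×0.195 = 0.0188.

0.0188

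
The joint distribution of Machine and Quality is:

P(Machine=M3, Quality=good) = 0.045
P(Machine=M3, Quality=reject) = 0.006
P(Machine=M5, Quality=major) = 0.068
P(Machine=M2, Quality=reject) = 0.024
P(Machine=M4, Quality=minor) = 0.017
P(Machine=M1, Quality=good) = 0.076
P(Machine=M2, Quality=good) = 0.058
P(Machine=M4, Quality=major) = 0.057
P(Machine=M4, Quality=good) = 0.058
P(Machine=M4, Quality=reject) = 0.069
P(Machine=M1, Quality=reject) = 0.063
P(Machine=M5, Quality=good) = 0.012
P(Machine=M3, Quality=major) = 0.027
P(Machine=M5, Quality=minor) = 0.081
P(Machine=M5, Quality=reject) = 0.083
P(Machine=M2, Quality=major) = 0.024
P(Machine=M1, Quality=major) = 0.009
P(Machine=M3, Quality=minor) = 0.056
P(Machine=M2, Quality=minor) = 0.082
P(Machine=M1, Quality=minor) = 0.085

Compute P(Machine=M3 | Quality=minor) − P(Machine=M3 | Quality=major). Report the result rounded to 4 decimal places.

P(Quality=minor) = 0.085 + 0.082 + 0.056 + 0.017 + 0.081 = 0.321; P(Machine=M3 | Quality=minor) = 0.056/0.321 = 0.17445.
P(Quality=major) = 0.009 + 0.024 + 0.027 + 0.057 + 0.068 = 0.185; P(Machine=M3 | Quality=major) = 0.027/0.185 = 0.14595.
Difference = 0.0285.

0.0285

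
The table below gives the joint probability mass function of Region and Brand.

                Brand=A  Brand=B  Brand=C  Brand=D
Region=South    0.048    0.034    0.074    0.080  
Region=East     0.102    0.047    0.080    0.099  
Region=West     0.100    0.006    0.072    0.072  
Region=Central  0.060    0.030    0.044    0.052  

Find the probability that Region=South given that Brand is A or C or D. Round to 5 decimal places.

0.22877

P(Brand=A) = 0.048 + 0.102 + 0.100 + 0.060 = 0.310.
P(Brand=C) = 0.074 + 0.080 + 0.072 + 0.044 = 0.270.
P(Brand=D) = 0.080 + 0.099 + 0.072 + 0.052 = 0.303.
P(Brand ∈ {A, C, D}) = 0.310 + 0.270 + 0.303 = 0.883; P(Region=South, Brand ∈ {A, C, D}) = 0.048 + 0.074 + 0.080 = 0.202.
P(Region=South | Brand ∈ {A, C, D}) = 0.202/0.883 = 0.22877.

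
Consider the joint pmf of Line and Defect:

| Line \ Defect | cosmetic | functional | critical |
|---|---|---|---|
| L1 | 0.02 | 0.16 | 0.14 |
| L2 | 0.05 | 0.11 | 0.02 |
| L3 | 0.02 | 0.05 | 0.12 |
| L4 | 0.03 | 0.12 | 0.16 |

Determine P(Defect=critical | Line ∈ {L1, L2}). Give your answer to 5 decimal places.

0.32000

P(Line=L1) = 0.02 + 0.16 + 0.14 = 0.32.
P(Line=L2) = 0.05 + 0.11 + 0.02 = 0.18.
P(Line ∈ {L1, L2}) = 0.32 + 0.18 = 0.50; P(Defect=critical, Line ∈ {L1, L2}) = 0.14 + 0.02 = 0.16.
P(Defect=critical | Line ∈ {L1, L2}) = 0.16/0.50 = 0.32000.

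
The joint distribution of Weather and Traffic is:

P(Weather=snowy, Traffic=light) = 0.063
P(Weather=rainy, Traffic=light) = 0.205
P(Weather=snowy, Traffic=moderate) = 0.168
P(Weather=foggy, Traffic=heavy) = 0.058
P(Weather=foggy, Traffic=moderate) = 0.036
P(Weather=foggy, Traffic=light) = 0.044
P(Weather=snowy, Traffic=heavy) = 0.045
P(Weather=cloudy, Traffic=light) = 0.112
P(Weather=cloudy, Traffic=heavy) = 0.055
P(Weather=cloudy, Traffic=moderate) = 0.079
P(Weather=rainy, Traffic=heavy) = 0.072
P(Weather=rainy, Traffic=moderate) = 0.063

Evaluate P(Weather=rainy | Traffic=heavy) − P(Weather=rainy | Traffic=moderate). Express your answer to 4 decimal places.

0.1310

P(Traffic=heavy) = 0.055 + 0.072 + 0.045 + 0.058 = 0.230; P(Weather=rainy | Traffic=heavy) = 0.072/0.230 = 0.31304.
P(Traffic=moderate) = 0.079 + 0.063 + 0.168 + 0.036 = 0.346; P(Weather=rainy | Traffic=moderate) = 0.063/0.346 = 0.18208.
Difference = 0.1310.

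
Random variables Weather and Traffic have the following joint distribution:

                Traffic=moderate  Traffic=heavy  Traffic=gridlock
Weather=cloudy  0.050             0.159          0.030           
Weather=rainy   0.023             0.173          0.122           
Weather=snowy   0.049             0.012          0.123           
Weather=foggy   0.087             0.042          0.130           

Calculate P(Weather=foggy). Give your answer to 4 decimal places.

P(Weather=foggy) = 0.087 + 0.042 + 0.130 = 0.259.

0.2590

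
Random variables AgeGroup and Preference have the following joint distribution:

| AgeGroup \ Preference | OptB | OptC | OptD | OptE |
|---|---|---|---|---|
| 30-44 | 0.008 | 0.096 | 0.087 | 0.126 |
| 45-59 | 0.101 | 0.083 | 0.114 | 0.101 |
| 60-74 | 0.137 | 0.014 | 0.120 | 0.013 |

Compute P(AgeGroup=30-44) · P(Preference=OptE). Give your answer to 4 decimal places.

0.0761

P(AgeGroup=30-44) = 0.008 + 0.096 + 0.087 + 0.126 = 0.317.
P(Preference=OptE) = 0.126 + 0.101 + 0.013 = 0.240.
Product: 0.317 × 0.240 = 0.0761.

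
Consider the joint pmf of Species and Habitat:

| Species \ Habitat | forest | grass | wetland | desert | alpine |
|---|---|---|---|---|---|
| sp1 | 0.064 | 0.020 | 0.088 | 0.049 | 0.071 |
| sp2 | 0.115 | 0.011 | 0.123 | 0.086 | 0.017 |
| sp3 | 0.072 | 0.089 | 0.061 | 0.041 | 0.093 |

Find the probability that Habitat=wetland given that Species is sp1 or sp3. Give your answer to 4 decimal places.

P(Species=sp1) = 0.064 + 0.020 + 0.088 + 0.049 + 0.071 = 0.292.
P(Species=sp3) = 0.072 + 0.089 + 0.061 + 0.041 + 0.093 = 0.356.
P(Species ∈ {sp1, sp3}) = 0.292 + 0.356 = 0.648; P(Habitat=wetland, Species ∈ {sp1, sp3}) = 0.088 + 0.061 = 0.149.
P(Habitat=wetland | Species ∈ {sp1, sp3}) = 0.149/0.648 = 0.2299.

0.2299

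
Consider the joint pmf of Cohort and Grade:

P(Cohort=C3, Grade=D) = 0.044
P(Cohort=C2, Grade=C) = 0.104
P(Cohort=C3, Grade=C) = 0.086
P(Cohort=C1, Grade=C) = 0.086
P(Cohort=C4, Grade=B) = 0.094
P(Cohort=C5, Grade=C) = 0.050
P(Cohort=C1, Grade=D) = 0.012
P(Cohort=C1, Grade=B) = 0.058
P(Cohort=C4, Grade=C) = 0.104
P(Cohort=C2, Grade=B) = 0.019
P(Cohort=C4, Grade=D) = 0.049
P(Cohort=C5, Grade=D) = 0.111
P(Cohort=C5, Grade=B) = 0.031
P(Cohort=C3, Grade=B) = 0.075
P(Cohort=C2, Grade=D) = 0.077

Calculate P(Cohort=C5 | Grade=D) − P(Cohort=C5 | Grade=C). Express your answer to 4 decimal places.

P(Grade=D) = 0.012 + 0.077 + 0.044 + 0.049 + 0.111 = 0.293; P(Cohort=C5 | Grade=D) = 0.111/0.293 = 0.37884.
P(Grade=C) = 0.086 + 0.104 + 0.086 + 0.104 + 0.050 = 0.430; P(Cohort=C5 | Grade=C) = 0.050/0.430 = 0.11628.
Difference = 0.2626.

0.2626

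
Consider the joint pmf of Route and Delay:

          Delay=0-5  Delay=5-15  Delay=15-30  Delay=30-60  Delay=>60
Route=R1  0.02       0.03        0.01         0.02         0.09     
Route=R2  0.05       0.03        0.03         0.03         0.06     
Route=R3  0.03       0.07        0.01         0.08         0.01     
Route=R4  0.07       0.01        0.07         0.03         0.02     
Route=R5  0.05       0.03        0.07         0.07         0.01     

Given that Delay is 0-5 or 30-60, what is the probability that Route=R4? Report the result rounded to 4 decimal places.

0.2222

P(Delay=0-5) = 0.02 + 0.05 + 0.03 + 0.07 + 0.05 = 0.22.
P(Delay=30-60) = 0.02 + 0.03 + 0.08 + 0.03 + 0.07 = 0.23.
P(Delay ∈ {0-5, 30-60}) = 0.22 + 0.23 = 0.45; P(Route=R4, Delay ∈ {0-5, 30-60}) = 0.07 + 0.03 = 0.10.
P(Route=R4 | Delay ∈ {0-5, 30-60}) = 0.10/0.45 = 0.2222.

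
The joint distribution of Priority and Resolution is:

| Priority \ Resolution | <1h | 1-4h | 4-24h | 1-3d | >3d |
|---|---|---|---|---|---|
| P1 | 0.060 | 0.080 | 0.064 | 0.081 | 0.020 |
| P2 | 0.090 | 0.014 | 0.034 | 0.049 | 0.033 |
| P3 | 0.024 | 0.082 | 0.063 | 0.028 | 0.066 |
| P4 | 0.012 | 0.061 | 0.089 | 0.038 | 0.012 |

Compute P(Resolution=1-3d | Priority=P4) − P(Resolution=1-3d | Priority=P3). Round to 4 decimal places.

0.0728

P(Priority=P4) = 0.012 + 0.061 + 0.089 + 0.038 + 0.012 = 0.212; P(Resolution=1-3d | Priority=P4) = 0.038/0.212 = 0.17925.
P(Priority=P3) = 0.024 + 0.082 + 0.063 + 0.028 + 0.066 = 0.263; P(Resolution=1-3d | Priority=P3) = 0.028/0.263 = 0.10646.
Difference = 0.0728.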